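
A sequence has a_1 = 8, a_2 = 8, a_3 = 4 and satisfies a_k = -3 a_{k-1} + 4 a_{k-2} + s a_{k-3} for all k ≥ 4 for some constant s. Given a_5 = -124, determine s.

a_4 = 20 + 8s
a_5 = -44 - 16s
So -44 - 16s = -124, giving s = 5.

5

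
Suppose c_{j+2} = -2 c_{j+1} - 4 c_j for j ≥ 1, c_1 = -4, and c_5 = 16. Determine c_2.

Let c_2 = z.
c_3 = 16 - 2z
c_4 = -32
c_5 = 8z
So 8z = 16, giving z = 2.

2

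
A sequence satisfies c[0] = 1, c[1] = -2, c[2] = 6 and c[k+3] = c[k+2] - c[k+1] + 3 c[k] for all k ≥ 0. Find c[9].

c[3] = 6 - (-2) + 3*1 = 11
c[4] = 11 - 6 + 3*(-2) = -1
c[5] = (-1) - 11 + 3*6 = 6
c[6] = 6 - (-1) + 3*11 = 40
c[7] = 40 - 6 + 3*(-1) = 31
c[8] = 31 - 40 + 3*6 = 9
c[9] = 9 - 31 + 3*40 = 98

98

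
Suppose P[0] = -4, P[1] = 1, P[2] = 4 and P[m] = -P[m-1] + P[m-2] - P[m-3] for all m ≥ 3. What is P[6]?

6

P[3] = -4 + 1 - (-4) = 1
P[4] = -1 + 4 - 1 = 2
P[5] = -2 + 1 - 4 = -5
P[6] = -(-5) + 2 - 1 = 6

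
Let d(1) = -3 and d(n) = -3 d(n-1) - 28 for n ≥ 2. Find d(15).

19131869

The fixed point is -28/(1 + 3) = -7, so d(n) + 7 = -3(d(n-1) + 7).
Hence d(n) = 4·(-3)^{n-1} - 7.
d(15) = 4·(-3)^{14} - 7 = 4·4782969 - 7 = 19131869.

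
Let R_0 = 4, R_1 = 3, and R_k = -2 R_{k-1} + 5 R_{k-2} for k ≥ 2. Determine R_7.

-3273

R_2 = -2*3 + 5*4 = 14
R_3 = -2*14 + 5*3 = -13
R_4 = -2*(-13) + 5*14 = 96
R_5 = -2*96 + 5*(-13) = -257
R_6 = -2*(-257) + 5*96 = 994
R_7 = -2*994 + 5*(-257) = -3273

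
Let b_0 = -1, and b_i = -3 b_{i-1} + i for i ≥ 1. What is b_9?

b_1 = -3(-1) + 1 = 4
b_2 = -3(4) + 2 = -10
b_3 = -3(-10) + 3 = 33
b_4 = -3(33) + 4 = -95
b_5 = -3(-95) + 5 = 290
b_6 = -3(290) + 6 = -864
b_7 = -3(-864) + 7 = 2599
b_8 = -3(2599) + 8 = -7789
b_9 = -3(-7789) + 9 = 23376

23376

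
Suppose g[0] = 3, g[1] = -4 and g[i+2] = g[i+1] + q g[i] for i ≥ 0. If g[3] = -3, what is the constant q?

-1

g[2] = -4 + 3q
g[3] = -4 - q
So -4 - q = -3, giving q = -1.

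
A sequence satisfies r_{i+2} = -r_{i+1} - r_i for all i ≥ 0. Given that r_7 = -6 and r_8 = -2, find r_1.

Rearranging, r_{i-2} = -(r_i + r_{i-1}).
r_6 = -(-2 + (-6)) = 8
r_5 = -(-6 + 8) = -2
r_4 = -(8 + (-2)) = -6
r_3 = -(-2 + (-6)) = 8
r_2 = -(-6 + 8) = -2
r_1 = -(8 + (-2)) = -6

-6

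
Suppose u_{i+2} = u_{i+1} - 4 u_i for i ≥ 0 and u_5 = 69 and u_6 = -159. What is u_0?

3

Rearranging, u_{i-2} = (u_i - u_{i-1}) / -4.
u_4 = (-159 - 69) / -4 = -228/-4 = 57
u_3 = (69 - 57) / -4 = 12/-4 = -3
u_2 = (57 - (-3)) / -4 = 60/-4 = -15
u_1 = (-3 - (-15)) / -4 = 12/-4 = -3
u_0 = (-15 - (-3)) / -4 = -12/-4 = 3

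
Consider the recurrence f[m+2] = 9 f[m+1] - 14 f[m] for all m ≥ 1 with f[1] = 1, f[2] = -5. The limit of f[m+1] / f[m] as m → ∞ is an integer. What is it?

The characteristic equation is r^2 - 9r + 14 = 0, which factors as (r - 7)(r - 2) = 0.
So the roots are 7 and 2. Since |7| > |2| and the coefficient of 7^m is non-zero, the ratio tends to 7.

7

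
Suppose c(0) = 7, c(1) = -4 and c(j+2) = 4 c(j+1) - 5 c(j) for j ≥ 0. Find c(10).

c(2) = 4(-4) - 5(7) = -51
c(3) = 4(-51) - 5(-4) = -184
c(4) = 4(-184) - 5(-51) = -481
c(5) = 4(-481) - 5(-184) = -1004
c(6) = 4(-1004) - 5(-481) = -1611
c(7) = 4(-1611) - 5(-1004) = -1424
c(8) = 4(-1424) - 5(-1611) = 2359
c(9) = 4(2359) - 5(-1424) = 16556
c(10) = 4(16556) - 5(2359) = 54429

54429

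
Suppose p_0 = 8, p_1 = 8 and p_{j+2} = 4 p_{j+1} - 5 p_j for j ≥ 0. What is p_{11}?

72888

p_2 = 4(8) - 5(8) = -8
p_3 = 4(-8) - 5(8) = -72
p_4 = 4(-72) - 5(-8) = -248
p_5 = 4(-248) - 5(-72) = -632
p_6 = 4(-632) - 5(-248) = -1288
p_7 = 4(-1288) - 5(-632) = -1992
p_8 = 4(-1992) - 5(-1288) = -1528
p_9 = 4(-1528) - 5(-1992) = 3848
p_{10} = 4(3848) - 5(-1528) = 23032
p_{11} = 4(23032) - 5(3848) = 72888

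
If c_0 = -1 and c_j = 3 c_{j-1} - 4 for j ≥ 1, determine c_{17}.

The fixed point is -4/(1 - 3) = 2, so c_j - 2 = 3(c_{j-1} - 2).
Hence c_j = -3·3^j + 2.
c_{17} = -3·3^{17} + 2 = -3·129140163 + 2 = -387420487.

-387420487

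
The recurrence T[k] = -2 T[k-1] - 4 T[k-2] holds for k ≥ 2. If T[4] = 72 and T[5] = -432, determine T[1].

Rearranging, T[k-2] = (T[k] + 2 T[k-1]) / -4.
T[3] = (-432 + 2(72)) / -4 = -288/-4 = 72
T[2] = (72 + 2(72)) / -4 = 216/-4 = -54
T[1] = (72 + 2(-54)) / -4 = -36/-4 = 9

9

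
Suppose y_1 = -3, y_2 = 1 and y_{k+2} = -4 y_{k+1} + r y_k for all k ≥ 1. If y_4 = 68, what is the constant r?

y_3 = -4 - 3r
y_4 = 16 + 13r
So 16 + 13r = 68, giving r = 4.

4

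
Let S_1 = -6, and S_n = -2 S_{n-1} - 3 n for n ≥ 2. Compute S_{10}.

S_2 = -2(-6) - 6 = 6
S_3 = -2(6) - 9 = -21
S_4 = -2(-21) - 12 = 30
S_5 = -2(30) - 15 = -75
S_6 = -2(-75) - 18 = 132
S_7 = -2(132) - 21 = -285
S_8 = -2(-285) - 24 = 546
S_9 = -2(546) - 27 = -1119
S_{10} = -2(-1119) - 30 = 2208

2208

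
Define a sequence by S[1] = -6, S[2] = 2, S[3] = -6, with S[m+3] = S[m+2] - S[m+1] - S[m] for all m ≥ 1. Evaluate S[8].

S[4] = (-6) - 2 - (-6) = -2
S[5] = (-2) - (-6) - 2 = 2
S[6] = 2 - (-2) - (-6) = 10
S[7] = 10 - 2 - (-2) = 10
S[8] = 10 - 10 - 2 = -2

-2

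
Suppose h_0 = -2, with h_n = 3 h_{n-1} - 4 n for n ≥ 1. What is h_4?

-394

h_1 = 3(-2) - 4 = -10
h_2 = 3(-10) - 8 = -38
h_3 = 3(-38) - 12 = -126
h_4 = 3(-126) - 16 = -394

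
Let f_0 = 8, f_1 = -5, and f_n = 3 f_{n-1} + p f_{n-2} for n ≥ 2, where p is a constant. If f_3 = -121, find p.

-4

f_2 = -15 + 8p
f_3 = -45 + 19p
So -45 + 19p = -121, giving p = -4.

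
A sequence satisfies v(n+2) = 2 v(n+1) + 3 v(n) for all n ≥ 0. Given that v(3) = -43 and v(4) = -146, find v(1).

-1

Rearranging, v(n-2) = (v(n) - 2 v(n-1)) / 3.
v(2) = (-146 - 2(-43)) / 3 = -60/3 = -20
v(1) = (-43 - 2(-20)) / 3 = -3/3 = -1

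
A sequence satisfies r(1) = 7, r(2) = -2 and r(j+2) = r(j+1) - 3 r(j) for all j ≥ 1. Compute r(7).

r(3) = (-2) - 3·7 = -23
r(4) = (-23) - 3·(-2) = -17
r(5) = (-17) - 3·(-23) = 52
r(6) = 52 - 3·(-17) = 103
r(7) = 103 - 3·52 = -53

-53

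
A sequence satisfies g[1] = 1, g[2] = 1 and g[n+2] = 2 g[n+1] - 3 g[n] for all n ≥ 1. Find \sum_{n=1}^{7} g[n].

g[3] = 2*1 - 3*1 = -1
g[4] = 2*(-1) - 3*1 = -5
g[5] = 2*(-5) - 3*(-1) = -7
g[6] = 2*(-7) - 3*(-5) = 1
g[7] = 2*1 - 3*(-7) = 23
Sum = 1 + 1 + (-1) + (-5) + (-7) + 1 + 23 = 13

13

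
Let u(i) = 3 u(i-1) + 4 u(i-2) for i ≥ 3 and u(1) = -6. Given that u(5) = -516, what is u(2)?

Let u(2) = z.
u(3) = -24 + 3z
u(4) = -72 + 13z
u(5) = -312 + 51z
So -312 + 51z = -516, giving z = -4.

-4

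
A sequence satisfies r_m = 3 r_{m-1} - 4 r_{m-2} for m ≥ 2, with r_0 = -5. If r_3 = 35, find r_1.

Let r_1 = x.
r_2 = 20 + 3x
r_3 = 60 + 5x
So 60 + 5x = 35, giving x = -5.

-5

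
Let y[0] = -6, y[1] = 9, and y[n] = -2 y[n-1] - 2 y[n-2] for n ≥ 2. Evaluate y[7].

y[2] = -2·9 - 2·(-6) = -6
y[3] = -2·(-6) - 2·9 = -6
y[4] = -2·(-6) - 2·(-6) = 24
y[5] = -2·24 - 2·(-6) = -36
y[6] = -2·(-36) - 2·24 = 24
y[7] = -2·24 - 2·(-36) = 24

24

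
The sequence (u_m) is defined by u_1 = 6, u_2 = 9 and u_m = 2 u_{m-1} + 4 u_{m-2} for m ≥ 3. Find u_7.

u_3 = 2*9 + 4*6 = 42
u_4 = 2*42 + 4*9 = 120
u_5 = 2*120 + 4*42 = 408
u_6 = 2*408 + 4*120 = 1296
u_7 = 2*1296 + 4*408 = 4224

4224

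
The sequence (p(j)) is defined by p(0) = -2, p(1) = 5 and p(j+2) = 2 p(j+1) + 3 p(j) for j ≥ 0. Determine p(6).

544

p(2) = 2*5 + 3*(-2) = 4
p(3) = 2*4 + 3*5 = 23
p(4) = 2*23 + 3*4 = 58
p(5) = 2*58 + 3*23 = 185
p(6) = 2*185 + 3*58 = 544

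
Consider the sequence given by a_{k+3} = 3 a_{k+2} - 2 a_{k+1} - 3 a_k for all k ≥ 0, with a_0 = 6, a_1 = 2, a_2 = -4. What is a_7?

a_3 = 3*(-4) - 2*2 - 3*6 = -34
a_4 = 3*(-34) - 2*(-4) - 3*2 = -100
a_5 = 3*(-100) - 2*(-34) - 3*(-4) = -220
a_6 = 3*(-220) - 2*(-100) - 3*(-34) = -358
a_7 = 3*(-358) - 2*(-220) - 3*(-100) = -334

-334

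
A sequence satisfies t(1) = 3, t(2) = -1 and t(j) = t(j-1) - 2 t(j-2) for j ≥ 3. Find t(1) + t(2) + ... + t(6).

t(3) = (-1) - 2·3 = -7
t(4) = (-7) - 2·(-1) = -5
t(5) = (-5) - 2·(-7) = 9
t(6) = 9 - 2·(-5) = 19
Sum = 3 + (-1) + (-7) + (-5) + 9 + 19 = 18

18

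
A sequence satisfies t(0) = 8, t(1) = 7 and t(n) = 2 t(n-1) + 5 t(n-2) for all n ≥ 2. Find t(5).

1827

t(2) = 2*7 + 5*8 = 54
t(3) = 2*54 + 5*7 = 143
t(4) = 2*143 + 5*54 = 556
t(5) = 2*556 + 5*143 = 1827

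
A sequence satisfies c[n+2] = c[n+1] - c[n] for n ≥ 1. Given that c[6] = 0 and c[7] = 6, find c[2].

Rearranging, c[n-2] = -(c[n] - c[n-1]).
c[5] = -(6 - 0) = -6
c[4] = -(0 - (-6)) = -6
c[3] = -(-6 - (-6)) = 0
c[2] = -(-6 - 0) = 6

6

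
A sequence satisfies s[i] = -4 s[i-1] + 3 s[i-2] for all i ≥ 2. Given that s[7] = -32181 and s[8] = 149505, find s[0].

Rearranging, s[i-2] = (s[i] + 4 s[i-1]) / 3.
s[6] = (149505 + 4*(-32181)) / 3 = 20781/3 = 6927
s[5] = (-32181 + 4*6927) / 3 = -4473/3 = -1491
s[4] = (6927 + 4*(-1491)) / 3 = 963/3 = 321
s[3] = (-1491 + 4*321) / 3 = -207/3 = -69
s[2] = (321 + 4*(-69)) / 3 = 45/3 = 15
s[1] = (-69 + 4*15) / 3 = -9/3 = -3
s[0] = (15 + 4*(-3)) / 3 = 3/3 = 1

1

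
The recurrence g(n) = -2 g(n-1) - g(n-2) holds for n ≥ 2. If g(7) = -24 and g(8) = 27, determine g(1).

Rearranging, g(n-2) = -(g(n) + 2 g(n-1)).
g(6) = -(27 + 2*(-24)) = 21
g(5) = -(-24 + 2*21) = -18
g(4) = -(21 + 2*(-18)) = 15
g(3) = -(-18 + 2*15) = -12
g(2) = -(15 + 2*(-12)) = 9
g(1) = -(-12 + 2*9) = -6

-6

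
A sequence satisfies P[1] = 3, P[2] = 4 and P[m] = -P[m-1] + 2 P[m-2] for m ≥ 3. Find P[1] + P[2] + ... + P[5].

P[3] = -4 + 2·3 = 2
P[4] = -2 + 2·4 = 6
P[5] = -6 + 2·2 = -2
Sum = 3 + 4 + 2 + 6 + (-2) = 13

13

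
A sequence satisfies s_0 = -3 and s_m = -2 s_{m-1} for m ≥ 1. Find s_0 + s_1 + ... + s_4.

s_1 = -2(-3) = 6
s_2 = -2(6) = -12
s_3 = -2(-12) = 24
s_4 = -2(24) = -48
Sum = (-3) + 6 + (-12) + 24 + (-48) = -33

-33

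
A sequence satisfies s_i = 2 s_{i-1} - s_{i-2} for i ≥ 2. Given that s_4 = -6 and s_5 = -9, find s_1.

3

Rearranging, s_{i-2} = -(s_i - 2 s_{i-1}).
s_3 = -(-9 - 2*(-6)) = -3
s_2 = -(-6 - 2*(-3)) = 0
s_1 = -(-3 - 2*0) = 3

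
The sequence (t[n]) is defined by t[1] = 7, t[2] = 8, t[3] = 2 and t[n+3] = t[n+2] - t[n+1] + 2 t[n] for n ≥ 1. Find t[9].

62

t[4] = 2 - 8 + 2·7 = 8
t[5] = 8 - 2 + 2·8 = 22
t[6] = 22 - 8 + 2·2 = 18
t[7] = 18 - 22 + 2·8 = 12
t[8] = 12 - 18 + 2·22 = 38
t[9] = 38 - 12 + 2·18 = 62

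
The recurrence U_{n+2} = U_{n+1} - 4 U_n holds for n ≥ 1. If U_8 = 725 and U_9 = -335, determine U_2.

Rearranging, U_{n-2} = (U_n - U_{n-1}) / -4.
U_7 = (-335 - 725) / -4 = -1060/-4 = 265
U_6 = (725 - 265) / -4 = 460/-4 = -115
U_5 = (265 - (-115)) / -4 = 380/-4 = -95
U_4 = (-115 - (-95)) / -4 = -20/-4 = 5
U_3 = (-95 - 5) / -4 = -100/-4 = 25
U_2 = (5 - 25) / -4 = -20/-4 = 5

5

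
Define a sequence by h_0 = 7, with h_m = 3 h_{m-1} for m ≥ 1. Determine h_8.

45927

h_1 = 3*7 = 21
h_2 = 3*21 = 63
h_3 = 3*63 = 189
h_4 = 3*189 = 567
h_5 = 3*567 = 1701
h_6 = 3*1701 = 5103
h_7 = 3*5103 = 15309
h_8 = 3*15309 = 45927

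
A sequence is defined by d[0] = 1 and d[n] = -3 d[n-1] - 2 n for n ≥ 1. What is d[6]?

999

d[1] = -3*1 - 2 = -5
d[2] = -3*(-5) - 4 = 11
d[3] = -3*11 - 6 = -39
d[4] = -3*(-39) - 8 = 109
d[5] = -3*109 - 10 = -337
d[6] = -3*(-337) - 12 = 999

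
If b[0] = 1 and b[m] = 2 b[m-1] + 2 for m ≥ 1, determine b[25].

100663294

The fixed point is 2/(1 - 2) = -2, so b[m] + 2 = 2(b[m-1] + 2).
Hence b[m] = 3·2^m - 2.
b[25] = 3·2^{25} - 2 = 3·33554432 - 2 = 100663294.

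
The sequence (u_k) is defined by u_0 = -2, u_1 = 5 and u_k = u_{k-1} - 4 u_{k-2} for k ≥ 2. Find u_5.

u_2 = 5 - 4*(-2) = 13
u_3 = 13 - 4*5 = -7
u_4 = (-7) - 4*13 = -59
u_5 = (-59) - 4*(-7) = -31

-31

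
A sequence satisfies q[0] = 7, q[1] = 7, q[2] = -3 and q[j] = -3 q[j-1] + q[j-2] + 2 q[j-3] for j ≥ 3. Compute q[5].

261

q[3] = -3(-3) + 7 + 2(7) = 30
q[4] = -3(30) + (-3) + 2(7) = -79
q[5] = -3(-79) + 30 + 2(-3) = 261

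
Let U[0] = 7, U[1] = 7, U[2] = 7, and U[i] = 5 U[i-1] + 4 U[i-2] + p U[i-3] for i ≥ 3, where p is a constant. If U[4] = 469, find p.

3

U[3] = 63 + 7p
U[4] = 343 + 42p
So 343 + 42p = 469, giving p = 3.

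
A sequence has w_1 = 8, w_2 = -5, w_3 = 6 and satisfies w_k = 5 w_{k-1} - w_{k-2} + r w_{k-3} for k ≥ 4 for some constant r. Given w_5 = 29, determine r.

-4

w_4 = 35 + 8r
w_5 = 169 + 35r
So 169 + 35r = 29, giving r = -4.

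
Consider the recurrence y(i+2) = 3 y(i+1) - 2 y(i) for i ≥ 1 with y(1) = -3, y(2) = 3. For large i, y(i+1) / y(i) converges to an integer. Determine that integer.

2

The characteristic equation is r^2 - 3r + 2 = 0, which factors as (r - 2)(r - 1) = 0.
So the roots are 2 and 1. Since |2| > |1| and the coefficient of 2^i is non-zero, the ratio tends to 2.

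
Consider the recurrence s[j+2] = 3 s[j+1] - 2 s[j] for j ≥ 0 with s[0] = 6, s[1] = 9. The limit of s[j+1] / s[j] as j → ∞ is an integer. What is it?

2

The characteristic equation is r^2 - 3r + 2 = 0, which factors as (r - 2)(r - 1) = 0.
So the roots are 2 and 1. Since |2| > |1| and the coefficient of 2^j is non-zero, the ratio tends to 2.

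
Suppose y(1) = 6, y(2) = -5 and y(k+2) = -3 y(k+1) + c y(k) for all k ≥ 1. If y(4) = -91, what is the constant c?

2

y(3) = 15 + 6c
y(4) = -45 - 23c
So -45 - 23c = -91, giving c = 2.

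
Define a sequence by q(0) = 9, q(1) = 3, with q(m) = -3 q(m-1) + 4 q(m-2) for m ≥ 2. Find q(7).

q(2) = -3*3 + 4*9 = 27
q(3) = -3*27 + 4*3 = -69
q(4) = -3*(-69) + 4*27 = 315
q(5) = -3*315 + 4*(-69) = -1221
q(6) = -3*(-1221) + 4*315 = 4923
q(7) = -3*4923 + 4*(-1221) = -19653

-19653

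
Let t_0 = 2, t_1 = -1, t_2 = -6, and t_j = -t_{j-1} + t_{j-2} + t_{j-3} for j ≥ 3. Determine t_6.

t_3 = -(-6) + (-1) + 2 = 7
t_4 = -7 + (-6) + (-1) = -14
t_5 = -(-14) + 7 + (-6) = 15
t_6 = -15 + (-14) + 7 = -22

-22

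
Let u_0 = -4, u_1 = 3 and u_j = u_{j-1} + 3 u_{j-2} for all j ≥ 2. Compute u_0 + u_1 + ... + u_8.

-874

u_2 = 3 + 3·(-4) = -9
u_3 = (-9) + 3·3 = 0
u_4 = 0 + 3·(-9) = -27
u_5 = (-27) + 3·0 = -27
u_6 = (-27) + 3·(-27) = -108
u_7 = (-108) + 3·(-27) = -189
u_8 = (-189) + 3·(-108) = -513
Sum = (-4) + 3 + (-9) + 0 + (-27) + (-27) + (-108) + (-189) + (-513) = -874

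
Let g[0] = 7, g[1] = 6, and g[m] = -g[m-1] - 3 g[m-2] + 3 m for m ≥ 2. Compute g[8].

g[2] = -6 - 3*7 + 6 = -21
g[3] = -(-21) - 3*6 + 9 = 12
g[4] = -12 - 3*(-21) + 12 = 63
g[5] = -63 - 3*12 + 15 = -84
g[6] = -(-84) - 3*63 + 18 = -87
g[7] = -(-87) - 3*(-84) + 21 = 360
g[8] = -360 - 3*(-87) + 24 = -75

-75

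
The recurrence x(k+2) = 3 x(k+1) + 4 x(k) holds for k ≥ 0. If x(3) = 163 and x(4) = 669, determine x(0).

Rearranging, x(k-2) = (x(k) - 3 x(k-1)) / 4.
x(2) = (669 - 3(163)) / 4 = 180/4 = 45
x(1) = (163 - 3(45)) / 4 = 28/4 = 7
x(0) = (45 - 3(7)) / 4 = 24/4 = 6

6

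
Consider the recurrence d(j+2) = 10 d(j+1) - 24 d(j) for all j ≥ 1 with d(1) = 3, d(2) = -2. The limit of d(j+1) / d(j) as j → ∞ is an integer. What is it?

The characteristic equation is r^2 - 10r + 24 = 0, which factors as (r - 6)(r - 4) = 0.
So the roots are 6 and 4. Since |6| > |4| and the coefficient of 6^j is non-zero, the ratio tends to 6.

6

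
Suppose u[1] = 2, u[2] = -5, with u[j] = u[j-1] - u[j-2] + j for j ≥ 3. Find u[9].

2

u[3] = (-5) - 2 + 3 = -4
u[4] = (-4) - (-5) + 4 = 5
u[5] = 5 - (-4) + 5 = 14
u[6] = 14 - 5 + 6 = 15
u[7] = 15 - 14 + 7 = 8
u[8] = 8 - 15 + 8 = 1
u[9] = 1 - 8 + 9 = 2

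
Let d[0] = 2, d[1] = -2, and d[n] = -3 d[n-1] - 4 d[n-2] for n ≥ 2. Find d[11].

d[2] = -3·(-2) - 4·2 = -2
d[3] = -3·(-2) - 4·(-2) = 14
d[4] = -3·14 - 4·(-2) = -34
d[5] = -3·(-34) - 4·14 = 46
d[6] = -3·46 - 4·(-34) = -2
d[7] = -3·(-2) - 4·46 = -178
d[8] = -3·(-178) - 4·(-2) = 542
d[9] = -3·542 - 4·(-178) = -914
d[10] = -3·(-914) - 4·542 = 574
d[11] = -3·574 - 4·(-914) = 1934

1934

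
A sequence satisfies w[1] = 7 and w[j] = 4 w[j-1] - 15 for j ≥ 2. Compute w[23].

The fixed point is -15/(1 - 4) = 5, so w[j] - 5 = 4(w[j-1] - 5).
Hence w[j] = 2·4^{j-1} + 5.
w[23] = 2·4^{22} + 5 = 2·17592186044416 + 5 = 35184372088837.

35184372088837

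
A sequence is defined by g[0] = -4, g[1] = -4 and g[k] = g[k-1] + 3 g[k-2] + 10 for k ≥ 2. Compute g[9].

g[2] = (-4) + 3*(-4) + 10 = -6
g[3] = (-6) + 3*(-4) + 10 = -8
g[4] = (-8) + 3*(-6) + 10 = -16
g[5] = (-16) + 3*(-8) + 10 = -30
g[6] = (-30) + 3*(-16) + 10 = -68
g[7] = (-68) + 3*(-30) + 10 = -148
g[8] = (-148) + 3*(-68) + 10 = -342
g[9] = (-342) + 3*(-148) + 10 = -776

-776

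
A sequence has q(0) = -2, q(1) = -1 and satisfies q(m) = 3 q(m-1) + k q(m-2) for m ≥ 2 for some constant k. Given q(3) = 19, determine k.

-4

q(2) = -3 - 2k
q(3) = -9 - 7k
So -9 - 7k = 19, giving k = -4.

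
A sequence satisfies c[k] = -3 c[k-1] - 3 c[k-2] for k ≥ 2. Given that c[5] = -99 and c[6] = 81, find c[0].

-3

Rearranging, c[k-2] = (c[k] + 3 c[k-1]) / -3.
c[4] = (81 + 3(-99)) / -3 = -216/-3 = 72
c[3] = (-99 + 3(72)) / -3 = 117/-3 = -39
c[2] = (72 + 3(-39)) / -3 = -45/-3 = 15
c[1] = (-39 + 3(15)) / -3 = 6/-3 = -2
c[0] = (15 + 3(-2)) / -3 = 9/-3 = -3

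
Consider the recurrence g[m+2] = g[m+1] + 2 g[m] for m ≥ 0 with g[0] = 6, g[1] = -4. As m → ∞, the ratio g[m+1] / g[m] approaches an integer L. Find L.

2

The characteristic equation is r^2 - r - 2 = 0, which factors as (r - 2)(r + 1) = 0.
So the roots are 2 and -1. Since |2| > |-1| and the coefficient of 2^m is non-zero, the ratio tends to 2.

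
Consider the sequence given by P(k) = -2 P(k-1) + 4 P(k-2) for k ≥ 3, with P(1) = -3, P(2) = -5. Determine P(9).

3456

P(3) = -2·(-5) + 4·(-3) = -2
P(4) = -2·(-2) + 4·(-5) = -16
P(5) = -2·(-16) + 4·(-2) = 24
P(6) = -2·24 + 4·(-16) = -112
P(7) = -2·(-112) + 4·24 = 320
P(8) = -2·320 + 4·(-112) = -1088
P(9) = -2·(-1088) + 4·320 = 3456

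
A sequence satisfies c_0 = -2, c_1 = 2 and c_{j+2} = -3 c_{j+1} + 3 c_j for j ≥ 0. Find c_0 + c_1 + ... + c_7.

6960

c_2 = -3*2 + 3*(-2) = -12
c_3 = -3*(-12) + 3*2 = 42
c_4 = -3*42 + 3*(-12) = -162
c_5 = -3*(-162) + 3*42 = 612
c_6 = -3*612 + 3*(-162) = -2322
c_7 = -3*(-2322) + 3*612 = 8802
Sum = (-2) + 2 + (-12) + 42 + (-162) + 612 + (-2322) + 8802 = 6960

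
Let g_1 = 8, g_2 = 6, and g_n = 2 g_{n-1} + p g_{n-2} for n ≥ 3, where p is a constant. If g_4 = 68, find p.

g_3 = 12 + 8p
g_4 = 24 + 22p
So 24 + 22p = 68, giving p = 2.

2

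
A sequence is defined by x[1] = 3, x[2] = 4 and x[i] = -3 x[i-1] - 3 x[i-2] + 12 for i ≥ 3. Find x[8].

x[3] = -3(4) - 3(3) + 12 = -9
x[4] = -3(-9) - 3(4) + 12 = 27
x[5] = -3(27) - 3(-9) + 12 = -42
x[6] = -3(-42) - 3(27) + 12 = 57
x[7] = -3(57) - 3(-42) + 12 = -33
x[8] = -3(-33) - 3(57) + 12 = -60

-60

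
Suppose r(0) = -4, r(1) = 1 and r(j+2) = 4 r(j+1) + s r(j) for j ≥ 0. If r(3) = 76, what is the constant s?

-4

r(2) = 4 - 4s
r(3) = 16 - 15s
So 16 - 15s = 76, giving s = -4.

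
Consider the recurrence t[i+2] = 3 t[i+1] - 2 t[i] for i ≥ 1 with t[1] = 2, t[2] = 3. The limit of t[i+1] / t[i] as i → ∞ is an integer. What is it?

The characteristic equation is r^2 - 3r + 2 = 0, which factors as (r - 2)(r - 1) = 0.
So the roots are 2 and 1. Since |2| > |1| and the coefficient of 2^i is non-zero, the ratio tends to 2.

2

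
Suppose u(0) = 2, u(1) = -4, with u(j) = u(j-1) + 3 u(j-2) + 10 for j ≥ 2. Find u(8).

1404

u(2) = (-4) + 3(2) + 10 = 12
u(3) = 12 + 3(-4) + 10 = 10
u(4) = 10 + 3(12) + 10 = 56
u(5) = 56 + 3(10) + 10 = 96
u(6) = 96 + 3(56) + 10 = 274
u(7) = 274 + 3(96) + 10 = 572
u(8) = 572 + 3(274) + 10 = 1404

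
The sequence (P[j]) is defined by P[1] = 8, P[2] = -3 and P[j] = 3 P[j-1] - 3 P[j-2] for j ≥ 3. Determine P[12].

P[3] = 3·(-3) - 3·8 = -33
P[4] = 3·(-33) - 3·(-3) = -90
P[5] = 3·(-90) - 3·(-33) = -171
P[6] = 3·(-171) - 3·(-90) = -243
P[7] = 3·(-243) - 3·(-171) = -216
P[8] = 3·(-216) - 3·(-243) = 81
P[9] = 3·81 - 3·(-216) = 891
P[10] = 3·891 - 3·81 = 2430
P[11] = 3·2430 - 3·891 = 4617
P[12] = 3·4617 - 3·2430 = 6561

6561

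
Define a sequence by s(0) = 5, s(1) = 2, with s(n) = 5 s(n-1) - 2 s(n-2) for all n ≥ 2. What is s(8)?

-8740

s(2) = 5(2) - 2(5) = 0
s(3) = 5(0) - 2(2) = -4
s(4) = 5(-4) - 2(0) = -20
s(5) = 5(-20) - 2(-4) = -92
s(6) = 5(-92) - 2(-20) = -420
s(7) = 5(-420) - 2(-92) = -1916
s(8) = 5(-1916) - 2(-420) = -8740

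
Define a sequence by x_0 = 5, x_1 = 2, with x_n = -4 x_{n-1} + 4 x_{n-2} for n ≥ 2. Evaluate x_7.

-23168

x_2 = -4(2) + 4(5) = 12
x_3 = -4(12) + 4(2) = -40
x_4 = -4(-40) + 4(12) = 208
x_5 = -4(208) + 4(-40) = -992
x_6 = -4(-992) + 4(208) = 4800
x_7 = -4(4800) + 4(-992) = -23168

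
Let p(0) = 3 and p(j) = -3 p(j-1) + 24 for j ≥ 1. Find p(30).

The fixed point is 24/(1 + 3) = 6, so p(j) - 6 = -3(p(j-1) - 6).
Hence p(j) = -3·(-3)^j + 6.
p(30) = -3·(-3)^{30} + 6 = -3·205891132094649 + 6 = -617673396283941.

-617673396283941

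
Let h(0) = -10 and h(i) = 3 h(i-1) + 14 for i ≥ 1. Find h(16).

-129140170

The fixed point is 14/(1 - 3) = -7, so h(i) + 7 = 3(h(i-1) + 7).
Hence h(i) = -3·3^i - 7.
h(16) = -3·3^{16} - 7 = -3·43046721 - 7 = -129140170.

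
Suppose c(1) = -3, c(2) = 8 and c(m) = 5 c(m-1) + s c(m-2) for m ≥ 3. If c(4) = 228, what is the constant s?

c(3) = 40 - 3s
c(4) = 200 - 7s
So 200 - 7s = 228, giving s = -4.

-4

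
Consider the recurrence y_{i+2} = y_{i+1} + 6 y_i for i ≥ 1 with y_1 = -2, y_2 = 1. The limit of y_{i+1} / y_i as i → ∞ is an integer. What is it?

3

The characteristic equation is r^2 - r - 6 = 0, which factors as (r - 3)(r + 2) = 0.
So the roots are 3 and -2. Since |3| > |-2| and the coefficient of 3^i is non-zero, the ratio tends to 3.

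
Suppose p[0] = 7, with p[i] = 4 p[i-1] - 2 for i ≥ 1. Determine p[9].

1660246

p[1] = 4(7) - 2 = 26
p[2] = 4(26) - 2 = 102
p[3] = 4(102) - 2 = 406
p[4] = 4(406) - 2 = 1622
p[5] = 4(1622) - 2 = 6486
p[6] = 4(6486) - 2 = 25942
p[7] = 4(25942) - 2 = 103766
p[8] = 4(103766) - 2 = 415062
p[9] = 4(415062) - 2 = 1660246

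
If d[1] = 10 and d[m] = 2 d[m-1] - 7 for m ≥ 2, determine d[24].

The fixed point is -7/(1 - 2) = 7, so d[m] - 7 = 2(d[m-1] - 7).
Hence d[m] = 3·2^{m-1} + 7.
d[24] = 3·2^{23} + 7 = 3·8388608 + 7 = 25165831.

25165831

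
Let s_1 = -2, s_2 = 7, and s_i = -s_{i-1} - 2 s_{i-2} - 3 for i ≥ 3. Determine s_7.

-42

s_3 = -7 - 2·(-2) - 3 = -6
s_4 = -(-6) - 2·7 - 3 = -11
s_5 = -(-11) - 2·(-6) - 3 = 20
s_6 = -20 - 2·(-11) - 3 = -1
s_7 = -(-1) - 2·20 - 3 = -42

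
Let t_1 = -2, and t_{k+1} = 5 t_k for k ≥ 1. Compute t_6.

-6250

t_2 = 5·(-2) = -10
t_3 = 5·(-10) = -50
t_4 = 5·(-50) = -250
t_5 = 5·(-250) = -1250
t_6 = 5·(-1250) = -6250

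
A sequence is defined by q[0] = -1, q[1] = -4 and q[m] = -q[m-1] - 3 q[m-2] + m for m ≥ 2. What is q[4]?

-29

q[2] = -(-4) - 3*(-1) + 2 = 9
q[3] = -9 - 3*(-4) + 3 = 6
q[4] = -6 - 3*9 + 4 = -29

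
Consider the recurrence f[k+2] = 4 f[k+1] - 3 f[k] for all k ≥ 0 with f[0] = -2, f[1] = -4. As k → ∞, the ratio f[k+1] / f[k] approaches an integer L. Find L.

3

The characteristic equation is r^2 - 4r + 3 = 0, which factors as (r - 3)(r - 1) = 0.
So the roots are 3 and 1. Since |3| > |1| and the coefficient of 3^k is non-zero, the ratio tends to 3.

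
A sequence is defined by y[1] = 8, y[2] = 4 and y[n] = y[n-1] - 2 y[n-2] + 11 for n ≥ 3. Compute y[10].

y[3] = 4 - 2·8 + 11 = -1
y[4] = (-1) - 2·4 + 11 = 2
y[5] = 2 - 2·(-1) + 11 = 15
y[6] = 15 - 2·2 + 11 = 22
y[7] = 22 - 2·15 + 11 = 3
y[8] = 3 - 2·22 + 11 = -30
y[9] = (-30) - 2·3 + 11 = -25
y[10] = (-25) - 2·(-30) + 11 = 46

46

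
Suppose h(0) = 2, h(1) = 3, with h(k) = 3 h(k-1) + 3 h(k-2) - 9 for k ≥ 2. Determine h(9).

47970

h(2) = 3*3 + 3*2 - 9 = 6
h(3) = 3*6 + 3*3 - 9 = 18
h(4) = 3*18 + 3*6 - 9 = 63
h(5) = 3*63 + 3*18 - 9 = 234
h(6) = 3*234 + 3*63 - 9 = 882
h(7) = 3*882 + 3*234 - 9 = 3339
h(8) = 3*3339 + 3*882 - 9 = 12654
h(9) = 3*12654 + 3*3339 - 9 = 47970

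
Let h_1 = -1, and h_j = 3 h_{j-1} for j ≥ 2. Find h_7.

h_2 = 3·(-1) = -3
h_3 = 3·(-3) = -9
h_4 = 3·(-9) = -27
h_5 = 3·(-27) = -81
h_6 = 3·(-81) = -243
h_7 = 3·(-243) = -729

-729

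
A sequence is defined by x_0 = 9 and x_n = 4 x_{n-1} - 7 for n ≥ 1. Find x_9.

1747629

x_1 = 4(9) - 7 = 29
x_2 = 4(29) - 7 = 109
x_3 = 4(109) - 7 = 429
x_4 = 4(429) - 7 = 1709
x_5 = 4(1709) - 7 = 6829
x_6 = 4(6829) - 7 = 27309
x_7 = 4(27309) - 7 = 109229
x_8 = 4(109229) - 7 = 436909
x_9 = 4(436909) - 7 = 1747629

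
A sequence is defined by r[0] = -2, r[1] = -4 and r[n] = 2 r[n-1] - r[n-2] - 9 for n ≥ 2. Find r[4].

r[2] = 2*(-4) - (-2) - 9 = -15
r[3] = 2*(-15) - (-4) - 9 = -35
r[4] = 2*(-35) - (-15) - 9 = -64

-64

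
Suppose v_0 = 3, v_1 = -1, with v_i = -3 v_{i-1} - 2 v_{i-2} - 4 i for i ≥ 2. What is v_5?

123

v_2 = -3*(-1) - 2*3 - 8 = -11
v_3 = -3*(-11) - 2*(-1) - 12 = 23
v_4 = -3*23 - 2*(-11) - 16 = -63
v_5 = -3*(-63) - 2*23 - 20 = 123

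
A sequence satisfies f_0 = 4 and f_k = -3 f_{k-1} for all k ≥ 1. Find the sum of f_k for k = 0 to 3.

f_1 = -3*4 = -12
f_2 = -3*(-12) = 36
f_3 = -3*36 = -108
Sum = 4 + (-12) + 36 + (-108) = -80

-80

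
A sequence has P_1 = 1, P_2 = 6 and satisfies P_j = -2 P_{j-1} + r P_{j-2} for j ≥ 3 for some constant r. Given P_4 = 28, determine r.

P_3 = -12 + r
P_4 = 24 + 4r
So 24 + 4r = 28, giving r = 1.

1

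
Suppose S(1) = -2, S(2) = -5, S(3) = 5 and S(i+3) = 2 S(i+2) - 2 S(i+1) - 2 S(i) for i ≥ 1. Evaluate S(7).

-68

S(4) = 2(5) - 2(-5) - 2(-2) = 24
S(5) = 2(24) - 2(5) - 2(-5) = 48
S(6) = 2(48) - 2(24) - 2(5) = 38
S(7) = 2(38) - 2(48) - 2(24) = -68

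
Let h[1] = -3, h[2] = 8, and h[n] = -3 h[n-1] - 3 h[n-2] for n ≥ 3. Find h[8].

h[3] = -3*8 - 3*(-3) = -15
h[4] = -3*(-15) - 3*8 = 21
h[5] = -3*21 - 3*(-15) = -18
h[6] = -3*(-18) - 3*21 = -9
h[7] = -3*(-9) - 3*(-18) = 81
h[8] = -3*81 - 3*(-9) = -216

-216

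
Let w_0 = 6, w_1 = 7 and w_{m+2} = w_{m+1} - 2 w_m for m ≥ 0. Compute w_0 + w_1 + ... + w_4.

w_2 = 7 - 2(6) = -5
w_3 = (-5) - 2(7) = -19
w_4 = (-19) - 2(-5) = -9
Sum = 6 + 7 + (-5) + (-19) + (-9) = -20

-20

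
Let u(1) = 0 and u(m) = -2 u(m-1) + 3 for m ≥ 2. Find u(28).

The fixed point is 3/(1 + 2) = 1, so u(m) - 1 = -2(u(m-1) - 1).
Hence u(m) = -1·(-2)^{m-1} + 1.
u(28) = -1·(-2)^{27} + 1 = -1·-134217728 + 1 = 134217729.

134217729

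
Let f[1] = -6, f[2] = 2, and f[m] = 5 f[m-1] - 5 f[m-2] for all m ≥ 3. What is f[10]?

488750

f[3] = 5·2 - 5·(-6) = 40
f[4] = 5·40 - 5·2 = 190
f[5] = 5·190 - 5·40 = 750
f[6] = 5·750 - 5·190 = 2800
f[7] = 5·2800 - 5·750 = 10250
f[8] = 5·10250 - 5·2800 = 37250
f[9] = 5·37250 - 5·10250 = 135000
f[10] = 5·135000 - 5·37250 = 488750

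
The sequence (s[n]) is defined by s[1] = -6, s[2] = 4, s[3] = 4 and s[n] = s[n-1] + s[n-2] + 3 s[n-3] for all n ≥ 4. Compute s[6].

8

s[4] = 4 + 4 + 3·(-6) = -10
s[5] = (-10) + 4 + 3·4 = 6
s[6] = 6 + (-10) + 3·4 = 8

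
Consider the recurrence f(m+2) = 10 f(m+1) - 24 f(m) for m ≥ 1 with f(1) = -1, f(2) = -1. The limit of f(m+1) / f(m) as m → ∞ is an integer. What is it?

The characteristic equation is r^2 - 10r + 24 = 0, which factors as (r - 6)(r - 4) = 0.
So the roots are 6 and 4. Since |6| > |4| and the coefficient of 6^m is non-zero, the ratio tends to 6.

6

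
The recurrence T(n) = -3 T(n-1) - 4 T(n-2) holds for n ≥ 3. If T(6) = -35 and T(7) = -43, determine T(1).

-2

Rearranging, T(n-2) = (T(n) + 3 T(n-1)) / -4.
T(5) = (-43 + 3·(-35)) / -4 = -148/-4 = 37
T(4) = (-35 + 3·37) / -4 = 76/-4 = -19
T(3) = (37 + 3·(-19)) / -4 = -20/-4 = 5
T(2) = (-19 + 3·5) / -4 = -4/-4 = 1
T(1) = (5 + 3·1) / -4 = 8/-4 = -2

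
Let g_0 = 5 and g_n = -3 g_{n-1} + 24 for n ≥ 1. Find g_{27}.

The fixed point is 24/(1 + 3) = 6, so g_n - 6 = -3(g_{n-1} - 6).
Hence g_n = -1·(-3)^n + 6.
g_{27} = -1·(-3)^{27} + 6 = -1·-7625597484987 + 6 = 7625597484993.

7625597484993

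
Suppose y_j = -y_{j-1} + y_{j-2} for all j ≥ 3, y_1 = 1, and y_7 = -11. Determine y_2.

Let y_2 = v.
y_3 = 1 - v
y_4 = -1 + 2v
y_5 = 2 - 3v
y_6 = -3 + 5v
y_7 = 5 - 8v
So 5 - 8v = -11, giving v = 2.

2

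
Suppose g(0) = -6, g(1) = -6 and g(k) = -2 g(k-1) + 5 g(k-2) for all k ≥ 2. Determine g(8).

g(2) = -2*(-6) + 5*(-6) = -18
g(3) = -2*(-18) + 5*(-6) = 6
g(4) = -2*6 + 5*(-18) = -102
g(5) = -2*(-102) + 5*6 = 234
g(6) = -2*234 + 5*(-102) = -978
g(7) = -2*(-978) + 5*234 = 3126
g(8) = -2*3126 + 5*(-978) = -11142

-11142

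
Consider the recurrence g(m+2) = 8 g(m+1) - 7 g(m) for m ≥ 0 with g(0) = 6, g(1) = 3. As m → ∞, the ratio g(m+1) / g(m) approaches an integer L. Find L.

7

The characteristic equation is r^2 - 8r + 7 = 0, which factors as (r - 7)(r - 1) = 0.
So the roots are 7 and 1. Since |7| > |1| and the coefficient of 7^m is non-zero, the ratio tends to 7.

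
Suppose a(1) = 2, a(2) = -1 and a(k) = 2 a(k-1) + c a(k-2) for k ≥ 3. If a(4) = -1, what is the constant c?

a(3) = -2 + 2c
a(4) = -4 + 3c
So -4 + 3c = -1, giving c = 1.

1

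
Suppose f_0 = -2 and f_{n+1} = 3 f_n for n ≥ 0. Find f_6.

f_1 = 3(-2) = -6
f_2 = 3(-6) = -18
f_3 = 3(-18) = -54
f_4 = 3(-54) = -162
f_5 = 3(-162) = -486
f_6 = 3(-486) = -1458

-1458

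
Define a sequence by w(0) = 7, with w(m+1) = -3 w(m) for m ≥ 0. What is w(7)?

w(1) = -3·7 = -21
w(2) = -3·(-21) = 63
w(3) = -3·63 = -189
w(4) = -3·(-189) = 567
w(5) = -3·567 = -1701
w(6) = -3·(-1701) = 5103
w(7) = -3·5103 = -15309

-15309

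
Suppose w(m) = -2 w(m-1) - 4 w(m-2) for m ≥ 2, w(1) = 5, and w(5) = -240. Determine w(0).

Let w(0) = v.
w(2) = -10 - 4v
w(3) = 8v
w(4) = 40
w(5) = -80 - 32v
So -80 - 32v = -240, giving v = 5.

5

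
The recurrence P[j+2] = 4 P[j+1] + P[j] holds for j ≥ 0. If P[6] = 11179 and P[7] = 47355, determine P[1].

Rearranging, P[j-2] = P[j] - 4 P[j-1].
P[5] = 47355 - 4·11179 = 2639
P[4] = 11179 - 4·2639 = 623
P[3] = 2639 - 4·623 = 147
P[2] = 623 - 4·147 = 35
P[1] = 147 - 4·35 = 7

7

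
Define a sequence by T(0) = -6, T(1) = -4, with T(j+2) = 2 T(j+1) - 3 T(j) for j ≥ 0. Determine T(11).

656

T(2) = 2*(-4) - 3*(-6) = 10
T(3) = 2*10 - 3*(-4) = 32
T(4) = 2*32 - 3*10 = 34
T(5) = 2*34 - 3*32 = -28
T(6) = 2*(-28) - 3*34 = -158
T(7) = 2*(-158) - 3*(-28) = -232
T(8) = 2*(-232) - 3*(-158) = 10
T(9) = 2*10 - 3*(-232) = 716
T(10) = 2*716 - 3*10 = 1402
T(11) = 2*1402 - 3*716 = 656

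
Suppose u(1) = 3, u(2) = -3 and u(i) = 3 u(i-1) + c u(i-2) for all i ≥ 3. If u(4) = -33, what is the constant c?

-1

u(3) = -9 + 3c
u(4) = -27 + 6c
So -27 + 6c = -33, giving c = -1.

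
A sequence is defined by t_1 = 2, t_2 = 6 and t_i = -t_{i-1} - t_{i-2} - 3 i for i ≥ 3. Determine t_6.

t_3 = -6 - 2 - 9 = -17
t_4 = -(-17) - 6 - 12 = -1
t_5 = -(-1) - (-17) - 15 = 3
t_6 = -3 - (-1) - 18 = -20

-20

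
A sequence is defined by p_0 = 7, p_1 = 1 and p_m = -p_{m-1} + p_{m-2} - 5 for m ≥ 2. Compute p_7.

p_2 = -1 + 7 - 5 = 1
p_3 = -1 + 1 - 5 = -5
p_4 = -(-5) + 1 - 5 = 1
p_5 = -1 + (-5) - 5 = -11
p_6 = -(-11) + 1 - 5 = 7
p_7 = -7 + (-11) - 5 = -23

-23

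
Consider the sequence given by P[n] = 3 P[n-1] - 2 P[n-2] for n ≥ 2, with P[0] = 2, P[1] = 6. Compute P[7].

510

P[2] = 3*6 - 2*2 = 14
P[3] = 3*14 - 2*6 = 30
P[4] = 3*30 - 2*14 = 62
P[5] = 3*62 - 2*30 = 126
P[6] = 3*126 - 2*62 = 254
P[7] = 3*254 - 2*126 = 510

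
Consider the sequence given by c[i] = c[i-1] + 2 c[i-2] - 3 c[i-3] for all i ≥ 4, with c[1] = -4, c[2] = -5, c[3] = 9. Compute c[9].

c[4] = 9 + 2·(-5) - 3·(-4) = 11
c[5] = 11 + 2·9 - 3·(-5) = 44
c[6] = 44 + 2·11 - 3·9 = 39
c[7] = 39 + 2·44 - 3·11 = 94
c[8] = 94 + 2·39 - 3·44 = 40
c[9] = 40 + 2·94 - 3·39 = 111

111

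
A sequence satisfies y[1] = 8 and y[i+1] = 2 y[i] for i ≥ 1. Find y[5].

128

y[2] = 2·8 = 16
y[3] = 2·16 = 32
y[4] = 2·32 = 64
y[5] = 2·64 = 128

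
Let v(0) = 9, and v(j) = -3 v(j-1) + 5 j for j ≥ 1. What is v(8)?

52909

v(1) = -3*9 + 5 = -22
v(2) = -3*(-22) + 10 = 76
v(3) = -3*76 + 15 = -213
v(4) = -3*(-213) + 20 = 659
v(5) = -3*659 + 25 = -1952
v(6) = -3*(-1952) + 30 = 5886
v(7) = -3*5886 + 35 = -17623
v(8) = -3*(-17623) + 40 = 52909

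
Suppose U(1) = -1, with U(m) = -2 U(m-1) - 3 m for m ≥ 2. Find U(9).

U(2) = -2(-1) - 6 = -4
U(3) = -2(-4) - 9 = -1
U(4) = -2(-1) - 12 = -10
U(5) = -2(-10) - 15 = 5
U(6) = -2(5) - 18 = -28
U(7) = -2(-28) - 21 = 35
U(8) = -2(35) - 24 = -94
U(9) = -2(-94) - 27 = 161

161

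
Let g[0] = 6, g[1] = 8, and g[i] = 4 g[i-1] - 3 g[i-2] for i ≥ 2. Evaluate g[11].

177152

g[2] = 4·8 - 3·6 = 14
g[3] = 4·14 - 3·8 = 32
g[4] = 4·32 - 3·14 = 86
g[5] = 4·86 - 3·32 = 248
g[6] = 4·248 - 3·86 = 734
g[7] = 4·734 - 3·248 = 2192
g[8] = 4·2192 - 3·734 = 6566
g[9] = 4·6566 - 3·2192 = 19688
g[10] = 4·19688 - 3·6566 = 59054
g[11] = 4·59054 - 3·19688 = 177152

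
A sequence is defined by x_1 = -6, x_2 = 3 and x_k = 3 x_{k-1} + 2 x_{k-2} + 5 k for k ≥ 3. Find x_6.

859

x_3 = 3(3) + 2(-6) + 15 = 12
x_4 = 3(12) + 2(3) + 20 = 62
x_5 = 3(62) + 2(12) + 25 = 235
x_6 = 3(235) + 2(62) + 30 = 859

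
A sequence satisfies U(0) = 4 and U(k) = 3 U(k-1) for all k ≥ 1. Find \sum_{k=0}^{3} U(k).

U(1) = 3*4 = 12
U(2) = 3*12 = 36
U(3) = 3*36 = 108
Sum = 4 + 12 + 36 + 108 = 160

160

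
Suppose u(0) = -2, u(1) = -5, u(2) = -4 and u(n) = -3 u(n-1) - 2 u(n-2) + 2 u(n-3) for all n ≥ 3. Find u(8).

u(3) = -3·(-4) - 2·(-5) + 2·(-2) = 18
u(4) = -3·18 - 2·(-4) + 2·(-5) = -56
u(5) = -3·(-56) - 2·18 + 2·(-4) = 124
u(6) = -3·124 - 2·(-56) + 2·18 = -224
u(7) = -3·(-224) - 2·124 + 2·(-56) = 312
u(8) = -3·312 - 2·(-224) + 2·124 = -240

-240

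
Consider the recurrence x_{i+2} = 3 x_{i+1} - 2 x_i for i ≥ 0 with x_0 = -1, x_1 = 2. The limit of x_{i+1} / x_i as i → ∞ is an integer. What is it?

2

The characteristic equation is r^2 - 3r + 2 = 0, which factors as (r - 2)(r - 1) = 0.
So the roots are 2 and 1. Since |2| > |1| and the coefficient of 2^i is non-zero, the ratio tends to 2.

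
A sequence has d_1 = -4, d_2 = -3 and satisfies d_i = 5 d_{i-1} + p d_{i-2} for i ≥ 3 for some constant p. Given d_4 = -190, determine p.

5

d_3 = -15 - 4p
d_4 = -75 - 23p
So -75 - 23p = -190, giving p = 5.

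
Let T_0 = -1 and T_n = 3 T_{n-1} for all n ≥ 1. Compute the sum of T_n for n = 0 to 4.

T_1 = 3*(-1) = -3
T_2 = 3*(-3) = -9
T_3 = 3*(-9) = -27
T_4 = 3*(-27) = -81
Sum = (-1) + (-3) + (-9) + (-27) + (-81) = -121

-121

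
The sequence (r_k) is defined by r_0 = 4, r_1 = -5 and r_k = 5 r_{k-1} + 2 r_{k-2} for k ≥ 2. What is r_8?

-424061

r_2 = 5*(-5) + 2*4 = -17
r_3 = 5*(-17) + 2*(-5) = -95
r_4 = 5*(-95) + 2*(-17) = -509
r_5 = 5*(-509) + 2*(-95) = -2735
r_6 = 5*(-2735) + 2*(-509) = -14693
r_7 = 5*(-14693) + 2*(-2735) = -78935
r_8 = 5*(-78935) + 2*(-14693) = -424061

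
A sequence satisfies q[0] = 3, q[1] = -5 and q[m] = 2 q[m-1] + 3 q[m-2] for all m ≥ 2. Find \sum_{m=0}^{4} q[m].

-57

q[2] = 2·(-5) + 3·3 = -1
q[3] = 2·(-1) + 3·(-5) = -17
q[4] = 2·(-17) + 3·(-1) = -37
Sum = 3 + (-5) + (-1) + (-17) + (-37) = -57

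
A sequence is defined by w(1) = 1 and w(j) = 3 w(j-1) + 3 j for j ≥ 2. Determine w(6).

w(2) = 3(1) + 6 = 9
w(3) = 3(9) + 9 = 36
w(4) = 3(36) + 12 = 120
w(5) = 3(120) + 15 = 375
w(6) = 3(375) + 18 = 1143

1143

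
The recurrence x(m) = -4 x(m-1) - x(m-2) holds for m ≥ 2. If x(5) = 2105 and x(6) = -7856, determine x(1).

Rearranging, x(m-2) = -(x(m) + 4 x(m-1)).
x(4) = -(-7856 + 4(2105)) = -564
x(3) = -(2105 + 4(-564)) = 151
x(2) = -(-564 + 4(151)) = -40
x(1) = -(151 + 4(-40)) = 9

9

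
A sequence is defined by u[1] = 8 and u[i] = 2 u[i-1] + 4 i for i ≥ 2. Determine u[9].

5076

u[2] = 2·8 + 8 = 24
u[3] = 2·24 + 12 = 60
u[4] = 2·60 + 16 = 136
u[5] = 2·136 + 20 = 292
u[6] = 2·292 + 24 = 608
u[7] = 2·608 + 28 = 1244
u[8] = 2·1244 + 32 = 2520
u[9] = 2·2520 + 36 = 5076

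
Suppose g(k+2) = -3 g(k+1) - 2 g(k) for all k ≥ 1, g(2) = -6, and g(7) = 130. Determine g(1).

Let g(1) = w.
g(3) = 18 - 2w
g(4) = -42 + 6w
g(5) = 90 - 14w
g(6) = -186 + 30w
g(7) = 378 - 62w
So 378 - 62w = 130, giving w = 4.

4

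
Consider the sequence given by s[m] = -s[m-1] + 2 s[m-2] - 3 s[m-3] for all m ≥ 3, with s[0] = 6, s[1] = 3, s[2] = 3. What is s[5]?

-51

s[3] = -3 + 2*3 - 3*6 = -15
s[4] = -(-15) + 2*3 - 3*3 = 12
s[5] = -12 + 2*(-15) - 3*3 = -51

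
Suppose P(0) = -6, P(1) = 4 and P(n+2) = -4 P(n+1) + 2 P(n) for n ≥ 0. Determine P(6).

-10608

P(2) = -4(4) + 2(-6) = -28
P(3) = -4(-28) + 2(4) = 120
P(4) = -4(120) + 2(-28) = -536
P(5) = -4(-536) + 2(120) = 2384
P(6) = -4(2384) + 2(-536) = -10608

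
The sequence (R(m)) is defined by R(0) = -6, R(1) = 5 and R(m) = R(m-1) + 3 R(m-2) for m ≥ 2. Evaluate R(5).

-31

R(2) = 5 + 3(-6) = -13
R(3) = (-13) + 3(5) = 2
R(4) = 2 + 3(-13) = -37
R(5) = (-37) + 3(2) = -31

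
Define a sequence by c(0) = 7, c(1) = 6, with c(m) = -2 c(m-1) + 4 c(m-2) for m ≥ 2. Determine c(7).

-2176

c(2) = -2·6 + 4·7 = 16
c(3) = -2·16 + 4·6 = -8
c(4) = -2·(-8) + 4·16 = 80
c(5) = -2·80 + 4·(-8) = -192
c(6) = -2·(-192) + 4·80 = 704
c(7) = -2·704 + 4·(-192) = -2176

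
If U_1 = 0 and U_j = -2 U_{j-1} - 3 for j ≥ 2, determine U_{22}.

-2097153

The fixed point is -3/(1 + 2) = -1, so U_j + 1 = -2(U_{j-1} + 1).
Hence U_j = 1·(-2)^{j-1} - 1.
U_{22} = 1·(-2)^{21} - 1 = 1·-2097152 - 1 = -2097153.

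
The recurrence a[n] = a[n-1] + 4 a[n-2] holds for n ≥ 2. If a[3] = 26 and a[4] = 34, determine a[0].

Rearranging, a[n-2] = (a[n] - a[n-1]) / 4.
a[2] = (34 - 26) / 4 = 8/4 = 2
a[1] = (26 - 2) / 4 = 24/4 = 6
a[0] = (2 - 6) / 4 = -4/4 = -1

-1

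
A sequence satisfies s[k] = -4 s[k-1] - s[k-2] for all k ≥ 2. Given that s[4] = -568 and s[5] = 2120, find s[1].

Rearranging, s[k-2] = -(s[k] + 4 s[k-1]).
s[3] = -(2120 + 4·(-568)) = 152
s[2] = -(-568 + 4·152) = -40
s[1] = -(152 + 4·(-40)) = 8

8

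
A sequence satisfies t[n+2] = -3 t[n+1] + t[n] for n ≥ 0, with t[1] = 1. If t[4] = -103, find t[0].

-7

Let t[0] = w.
t[2] = -3 + w
t[3] = 10 - 3w
t[4] = -33 + 10w
So -33 + 10w = -103, giving w = -7.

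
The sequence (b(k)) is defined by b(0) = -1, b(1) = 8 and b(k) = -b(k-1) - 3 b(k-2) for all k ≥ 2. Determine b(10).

-470

b(2) = -8 - 3*(-1) = -5
b(3) = -(-5) - 3*8 = -19
b(4) = -(-19) - 3*(-5) = 34
b(5) = -34 - 3*(-19) = 23
b(6) = -23 - 3*34 = -125
b(7) = -(-125) - 3*23 = 56
b(8) = -56 - 3*(-125) = 319
b(9) = -319 - 3*56 = -487
b(10) = -(-487) - 3*319 = -470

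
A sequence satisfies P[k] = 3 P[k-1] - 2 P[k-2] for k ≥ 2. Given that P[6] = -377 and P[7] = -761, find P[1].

Rearranging, P[k-2] = (P[k] - 3 P[k-1]) / -2.
P[5] = (-761 - 3*(-377)) / -2 = 370/-2 = -185
P[4] = (-377 - 3*(-185)) / -2 = 178/-2 = -89
P[3] = (-185 - 3*(-89)) / -2 = 82/-2 = -41
P[2] = (-89 - 3*(-41)) / -2 = 34/-2 = -17
P[1] = (-41 - 3*(-17)) / -2 = 10/-2 = -5

-5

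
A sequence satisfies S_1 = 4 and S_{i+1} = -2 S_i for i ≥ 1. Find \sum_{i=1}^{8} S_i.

-340

S_2 = -2·4 = -8
S_3 = -2·(-8) = 16
S_4 = -2·16 = -32
S_5 = -2·(-32) = 64
S_6 = -2·64 = -128
S_7 = -2·(-128) = 256
S_8 = -2·256 = -512
Sum = 4 + (-8) + 16 + (-32) + 64 + (-128) + 256 + (-512) = -340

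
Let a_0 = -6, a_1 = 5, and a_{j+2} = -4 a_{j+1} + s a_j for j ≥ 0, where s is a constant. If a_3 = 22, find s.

-2

a_2 = -20 - 6s
a_3 = 80 + 29s
So 80 + 29s = 22, giving s = -2.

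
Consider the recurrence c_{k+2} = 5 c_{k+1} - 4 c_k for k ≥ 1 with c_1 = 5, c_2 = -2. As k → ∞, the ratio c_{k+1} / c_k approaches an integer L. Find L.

4

The characteristic equation is r^2 - 5r + 4 = 0, which factors as (r - 4)(r - 1) = 0.
So the roots are 4 and 1. Since |4| > |1| and the coefficient of 4^k is non-zero, the ratio tends to 4.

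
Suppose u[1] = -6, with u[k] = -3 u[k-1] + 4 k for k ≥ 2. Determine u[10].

u[2] = -3·(-6) + 8 = 26
u[3] = -3·26 + 12 = -66
u[4] = -3·(-66) + 16 = 214
u[5] = -3·214 + 20 = -622
u[6] = -3·(-622) + 24 = 1890
u[7] = -3·1890 + 28 = -5642
u[8] = -3·(-5642) + 32 = 16958
u[9] = -3·16958 + 36 = -50838
u[10] = -3·(-50838) + 40 = 152554

152554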